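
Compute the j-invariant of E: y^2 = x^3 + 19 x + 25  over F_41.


Delta = -16(4 a^3 + 27 b^2) mod 41 = 37
-1728 * (4 a)^3 = -1728 * (4*19)^3 mod 41 = 25
j = 25 * 37^(-1) mod 41 = 4

j = 4 (mod 41)


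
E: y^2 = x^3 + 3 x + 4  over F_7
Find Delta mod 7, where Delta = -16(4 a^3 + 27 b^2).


4 a^3 + 27 b^2 = 4*3^3 + 27*4^2 = 108 + 432 = 540
Delta = -16 * (540) = -8640
Delta mod 7 = 5

Delta = 5 (mod 7)


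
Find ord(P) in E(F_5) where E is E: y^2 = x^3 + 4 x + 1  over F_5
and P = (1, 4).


Compute successive multiples of P until we hit O:
  1P = (1, 4)
  2P = (4, 4)
  3P = (0, 1)
  4P = (3, 0)
  5P = (0, 4)
  6P = (4, 1)
  7P = (1, 1)
  8P = O

ord(P) = 8


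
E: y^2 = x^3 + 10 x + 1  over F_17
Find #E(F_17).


For each x in F_17, count y with y^2 = x^3 + 10 x + 1 mod 17:
  x = 0: RHS = 1, y in [1, 16]  -> 2 point(s)
  x = 8: RHS = 15, y in [7, 10]  -> 2 point(s)
  x = 9: RHS = 4, y in [2, 15]  -> 2 point(s)
  x = 10: RHS = 13, y in [8, 9]  -> 2 point(s)
  x = 12: RHS = 13, y in [8, 9]  -> 2 point(s)
  x = 13: RHS = 16, y in [4, 13]  -> 2 point(s)
Affine points: 12. Add the point at infinity: total = 13.

#E(F_17) = 13


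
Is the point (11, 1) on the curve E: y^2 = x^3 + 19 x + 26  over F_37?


Check whether y^2 = x^3 + 19 x + 26 (mod 37) for (x, y) = (11, 1).
LHS: y^2 = 1^2 mod 37 = 1
RHS: x^3 + 19 x + 26 = 11^3 + 19*11 + 26 mod 37 = 12
LHS != RHS

No, not on the curve


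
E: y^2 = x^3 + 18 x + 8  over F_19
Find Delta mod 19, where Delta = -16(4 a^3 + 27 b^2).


4 a^3 + 27 b^2 = 4*18^3 + 27*8^2 = 23328 + 1728 = 25056
Delta = -16 * (25056) = -400896
Delta mod 19 = 4

Delta = 4 (mod 19)


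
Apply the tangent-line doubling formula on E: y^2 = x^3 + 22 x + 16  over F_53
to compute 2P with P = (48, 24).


Doubling: s = (3 x1^2 + a) / (2 y1)
s = (3*48^2 + 22) / (2*24) mod 53 = 23
x3 = s^2 - 2 x1 mod 53 = 23^2 - 2*48 = 9
y3 = s (x1 - x3) - y1 mod 53 = 23 * (48 - 9) - 24 = 25

2P = (9, 25)


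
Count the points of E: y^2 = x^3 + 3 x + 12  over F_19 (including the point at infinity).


For each x in F_19, count y with y^2 = x^3 + 3 x + 12 mod 19:
  x = 1: RHS = 16, y in [4, 15]  -> 2 point(s)
  x = 2: RHS = 7, y in [8, 11]  -> 2 point(s)
  x = 5: RHS = 0, y in [0]  -> 1 point(s)
  x = 8: RHS = 16, y in [4, 15]  -> 2 point(s)
  x = 10: RHS = 16, y in [4, 15]  -> 2 point(s)
  x = 12: RHS = 9, y in [3, 16]  -> 2 point(s)
  x = 13: RHS = 6, y in [5, 14]  -> 2 point(s)
  x = 14: RHS = 5, y in [9, 10]  -> 2 point(s)
  x = 17: RHS = 17, y in [6, 13]  -> 2 point(s)
Affine points: 17. Add the point at infinity: total = 18.

#E(F_19) = 18


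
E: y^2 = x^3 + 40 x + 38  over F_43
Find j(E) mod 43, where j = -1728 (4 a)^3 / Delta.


Delta = -16(4 a^3 + 27 b^2) mod 43 = 1
-1728 * (4 a)^3 = -1728 * (4*40)^3 mod 43 = 21
j = 21 * 1^(-1) mod 43 = 21

j = 21 (mod 43)


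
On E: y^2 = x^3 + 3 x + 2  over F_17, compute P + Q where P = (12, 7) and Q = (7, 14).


P != Q, so use the chord formula.
s = (y2 - y1) / (x2 - x1) = (7) / (12) mod 17 = 2
x3 = s^2 - x1 - x2 mod 17 = 2^2 - 12 - 7 = 2
y3 = s (x1 - x3) - y1 mod 17 = 2 * (12 - 2) - 7 = 13

P + Q = (2, 13)


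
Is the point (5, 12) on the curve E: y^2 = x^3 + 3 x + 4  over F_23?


Check whether y^2 = x^3 + 3 x + 4 (mod 23) for (x, y) = (5, 12).
LHS: y^2 = 12^2 mod 23 = 6
RHS: x^3 + 3 x + 4 = 5^3 + 3*5 + 4 mod 23 = 6
LHS = RHS

Yes, on the curve


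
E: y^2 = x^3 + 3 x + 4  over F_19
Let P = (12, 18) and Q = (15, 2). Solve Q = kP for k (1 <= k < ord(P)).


Enumerate multiples of P until we hit Q = (15, 2):
  1P = (12, 18)
  2P = (15, 17)
  3P = (9, 0)
  4P = (15, 2)
Match found at i = 4.

k = 4


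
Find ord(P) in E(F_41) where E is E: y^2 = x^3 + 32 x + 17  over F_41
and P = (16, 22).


Compute successive multiples of P until we hit O:
  1P = (16, 22)
  2P = (17, 12)
  3P = (26, 37)
  4P = (32, 36)
  5P = (29, 23)
  6P = (29, 18)
  7P = (32, 5)
  8P = (26, 4)
  ... (continuing to 11P)
  11P = O

ord(P) = 11


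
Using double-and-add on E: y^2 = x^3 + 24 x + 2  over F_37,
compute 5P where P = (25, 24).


k = 5 = 101_2 (binary, LSB first: 101)
Double-and-add from P = (25, 24):
  bit 0 = 1: acc = O + (25, 24) = (25, 24)
  bit 1 = 0: acc unchanged = (25, 24)
  bit 2 = 1: acc = (25, 24) + (5, 5) = (3, 8)

5P = (3, 8)


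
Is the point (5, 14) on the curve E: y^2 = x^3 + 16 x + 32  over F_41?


Check whether y^2 = x^3 + 16 x + 32 (mod 41) for (x, y) = (5, 14).
LHS: y^2 = 14^2 mod 41 = 32
RHS: x^3 + 16 x + 32 = 5^3 + 16*5 + 32 mod 41 = 32
LHS = RHS

Yes, on the curve


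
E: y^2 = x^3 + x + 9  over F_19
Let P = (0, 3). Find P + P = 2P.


Doubling: s = (3 x1^2 + a) / (2 y1)
s = (3*0^2 + 1) / (2*3) mod 19 = 16
x3 = s^2 - 2 x1 mod 19 = 16^2 - 2*0 = 9
y3 = s (x1 - x3) - y1 mod 19 = 16 * (0 - 9) - 3 = 5

2P = (9, 5)


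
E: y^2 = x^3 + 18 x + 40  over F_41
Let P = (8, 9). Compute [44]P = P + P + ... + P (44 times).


k = 44 = 101100_2 (binary, LSB first: 001101)
Double-and-add from P = (8, 9):
  bit 0 = 0: acc unchanged = O
  bit 1 = 0: acc unchanged = O
  bit 2 = 1: acc = O + (20, 6) = (20, 6)
  bit 3 = 1: acc = (20, 6) + (2, 17) = (40, 29)
  bit 4 = 0: acc unchanged = (40, 29)
  bit 5 = 1: acc = (40, 29) + (6, 35) = (20, 35)

44P = (20, 35)


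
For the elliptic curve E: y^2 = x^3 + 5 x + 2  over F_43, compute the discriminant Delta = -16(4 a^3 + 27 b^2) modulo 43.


4 a^3 + 27 b^2 = 4*5^3 + 27*2^2 = 500 + 108 = 608
Delta = -16 * (608) = -9728
Delta mod 43 = 33

Delta = 33 (mod 43)


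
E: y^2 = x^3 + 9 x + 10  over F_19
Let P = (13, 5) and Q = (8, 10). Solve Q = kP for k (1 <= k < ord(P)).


Enumerate multiples of P until we hit Q = (8, 10):
  1P = (13, 5)
  2P = (10, 13)
  3P = (1, 1)
  4P = (3, 11)
  5P = (14, 7)
  6P = (15, 10)
  7P = (2, 13)
  8P = (5, 3)
  9P = (7, 6)
  10P = (8, 10)
Match found at i = 10.

k = 10


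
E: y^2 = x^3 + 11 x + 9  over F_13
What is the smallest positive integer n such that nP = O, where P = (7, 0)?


Compute successive multiples of P until we hit O:
  1P = (7, 0)
  2P = O

ord(P) = 2


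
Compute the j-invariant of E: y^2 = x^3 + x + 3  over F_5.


Delta = -16(4 a^3 + 27 b^2) mod 5 = 3
-1728 * (4 a)^3 = -1728 * (4*1)^3 mod 5 = 3
j = 3 * 3^(-1) mod 5 = 1

j = 1 (mod 5)


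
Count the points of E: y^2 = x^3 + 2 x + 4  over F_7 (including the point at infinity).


For each x in F_7, count y with y^2 = x^3 + 2 x + 4 mod 7:
  x = 0: RHS = 4, y in [2, 5]  -> 2 point(s)
  x = 1: RHS = 0, y in [0]  -> 1 point(s)
  x = 2: RHS = 2, y in [3, 4]  -> 2 point(s)
  x = 3: RHS = 2, y in [3, 4]  -> 2 point(s)
  x = 6: RHS = 1, y in [1, 6]  -> 2 point(s)
Affine points: 9. Add the point at infinity: total = 10.

#E(F_7) = 10


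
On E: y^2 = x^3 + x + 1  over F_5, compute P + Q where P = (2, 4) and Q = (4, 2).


P != Q, so use the chord formula.
s = (y2 - y1) / (x2 - x1) = (3) / (2) mod 5 = 4
x3 = s^2 - x1 - x2 mod 5 = 4^2 - 2 - 4 = 0
y3 = s (x1 - x3) - y1 mod 5 = 4 * (2 - 0) - 4 = 4

P + Q = (0, 4)


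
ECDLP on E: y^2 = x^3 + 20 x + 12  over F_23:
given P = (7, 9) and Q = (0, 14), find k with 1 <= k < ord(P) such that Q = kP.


Enumerate multiples of P until we hit Q = (0, 14):
  1P = (7, 9)
  2P = (4, 15)
  3P = (16, 9)
  4P = (0, 14)
Match found at i = 4.

k = 4


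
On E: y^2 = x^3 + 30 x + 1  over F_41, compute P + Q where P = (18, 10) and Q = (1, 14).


P != Q, so use the chord formula.
s = (y2 - y1) / (x2 - x1) = (4) / (24) mod 41 = 7
x3 = s^2 - x1 - x2 mod 41 = 7^2 - 18 - 1 = 30
y3 = s (x1 - x3) - y1 mod 41 = 7 * (18 - 30) - 10 = 29

P + Q = (30, 29)


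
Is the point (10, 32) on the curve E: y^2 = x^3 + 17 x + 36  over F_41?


Check whether y^2 = x^3 + 17 x + 36 (mod 41) for (x, y) = (10, 32).
LHS: y^2 = 32^2 mod 41 = 40
RHS: x^3 + 17 x + 36 = 10^3 + 17*10 + 36 mod 41 = 17
LHS != RHS

No, not on the curve


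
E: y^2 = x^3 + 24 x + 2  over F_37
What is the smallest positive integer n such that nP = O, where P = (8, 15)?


Compute successive multiples of P until we hit O:
  1P = (8, 15)
  2P = (24, 3)
  3P = (31, 30)
  4P = (5, 32)
  5P = (15, 0)
  6P = (5, 5)
  7P = (31, 7)
  8P = (24, 34)
  ... (continuing to 10P)
  10P = O

ord(P) = 10


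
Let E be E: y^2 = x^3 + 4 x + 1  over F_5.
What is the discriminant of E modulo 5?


4 a^3 + 27 b^2 = 4*4^3 + 27*1^2 = 256 + 27 = 283
Delta = -16 * (283) = -4528
Delta mod 5 = 2

Delta = 2 (mod 5)


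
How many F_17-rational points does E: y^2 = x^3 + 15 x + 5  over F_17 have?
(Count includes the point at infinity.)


For each x in F_17, count y with y^2 = x^3 + 15 x + 5 mod 17:
  x = 1: RHS = 4, y in [2, 15]  -> 2 point(s)
  x = 2: RHS = 9, y in [3, 14]  -> 2 point(s)
  x = 3: RHS = 9, y in [3, 14]  -> 2 point(s)
  x = 5: RHS = 1, y in [1, 16]  -> 2 point(s)
  x = 8: RHS = 8, y in [5, 12]  -> 2 point(s)
  x = 9: RHS = 2, y in [6, 11]  -> 2 point(s)
  x = 10: RHS = 16, y in [4, 13]  -> 2 point(s)
  x = 12: RHS = 9, y in [3, 14]  -> 2 point(s)
  x = 13: RHS = 0, y in [0]  -> 1 point(s)
  x = 14: RHS = 1, y in [1, 16]  -> 2 point(s)
  x = 15: RHS = 1, y in [1, 16]  -> 2 point(s)
Affine points: 21. Add the point at infinity: total = 22.

#E(F_17) = 22


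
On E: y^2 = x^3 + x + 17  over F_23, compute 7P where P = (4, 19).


k = 7 = 111_2 (binary, LSB first: 111)
Double-and-add from P = (4, 19):
  bit 0 = 1: acc = O + (4, 19) = (4, 19)
  bit 1 = 1: acc = (4, 19) + (4, 4) = O
  bit 2 = 1: acc = O + (4, 19) = (4, 19)

7P = (4, 19)


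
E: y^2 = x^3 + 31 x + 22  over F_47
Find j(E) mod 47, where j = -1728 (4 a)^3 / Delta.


Delta = -16(4 a^3 + 27 b^2) mod 47 = 40
-1728 * (4 a)^3 = -1728 * (4*31)^3 mod 47 = 7
j = 7 * 40^(-1) mod 47 = 46

j = 46 (mod 47)


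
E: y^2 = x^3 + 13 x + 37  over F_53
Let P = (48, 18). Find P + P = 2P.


Doubling: s = (3 x1^2 + a) / (2 y1)
s = (3*48^2 + 13) / (2*18) mod 53 = 26
x3 = s^2 - 2 x1 mod 53 = 26^2 - 2*48 = 50
y3 = s (x1 - x3) - y1 mod 53 = 26 * (48 - 50) - 18 = 36

2P = (50, 36)


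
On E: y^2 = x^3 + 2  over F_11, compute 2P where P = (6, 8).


k = 2 = 10_2 (binary, LSB first: 01)
Double-and-add from P = (6, 8):
  bit 0 = 0: acc unchanged = O
  bit 1 = 1: acc = O + (4, 0) = (4, 0)

2P = (4, 0)


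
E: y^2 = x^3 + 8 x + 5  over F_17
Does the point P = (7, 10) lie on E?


Check whether y^2 = x^3 + 8 x + 5 (mod 17) for (x, y) = (7, 10).
LHS: y^2 = 10^2 mod 17 = 15
RHS: x^3 + 8 x + 5 = 7^3 + 8*7 + 5 mod 17 = 13
LHS != RHS

No, not on the curve


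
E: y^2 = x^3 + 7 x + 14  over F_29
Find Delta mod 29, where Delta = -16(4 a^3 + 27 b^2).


4 a^3 + 27 b^2 = 4*7^3 + 27*14^2 = 1372 + 5292 = 6664
Delta = -16 * (6664) = -106624
Delta mod 29 = 9

Delta = 9 (mod 29)


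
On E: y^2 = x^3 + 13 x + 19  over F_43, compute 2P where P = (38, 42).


Doubling: s = (3 x1^2 + a) / (2 y1)
s = (3*38^2 + 13) / (2*42) mod 43 = 42
x3 = s^2 - 2 x1 mod 43 = 42^2 - 2*38 = 11
y3 = s (x1 - x3) - y1 mod 43 = 42 * (38 - 11) - 42 = 17

2P = (11, 17)


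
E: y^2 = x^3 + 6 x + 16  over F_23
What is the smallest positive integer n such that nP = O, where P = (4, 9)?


Compute successive multiples of P until we hit O:
  1P = (4, 9)
  2P = (1, 0)
  3P = (4, 14)
  4P = O

ord(P) = 4


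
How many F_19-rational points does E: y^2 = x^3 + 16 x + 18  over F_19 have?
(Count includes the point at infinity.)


For each x in F_19, count y with y^2 = x^3 + 16 x + 18 mod 19:
  x = 1: RHS = 16, y in [4, 15]  -> 2 point(s)
  x = 2: RHS = 1, y in [1, 18]  -> 2 point(s)
  x = 3: RHS = 17, y in [6, 13]  -> 2 point(s)
  x = 6: RHS = 7, y in [8, 11]  -> 2 point(s)
  x = 7: RHS = 17, y in [6, 13]  -> 2 point(s)
  x = 9: RHS = 17, y in [6, 13]  -> 2 point(s)
  x = 10: RHS = 0, y in [0]  -> 1 point(s)
  x = 11: RHS = 5, y in [9, 10]  -> 2 point(s)
  x = 12: RHS = 0, y in [0]  -> 1 point(s)
  x = 15: RHS = 4, y in [2, 17]  -> 2 point(s)
  x = 16: RHS = 0, y in [0]  -> 1 point(s)
  x = 17: RHS = 16, y in [4, 15]  -> 2 point(s)
  x = 18: RHS = 1, y in [1, 18]  -> 2 point(s)
Affine points: 23. Add the point at infinity: total = 24.

#E(F_19) = 24


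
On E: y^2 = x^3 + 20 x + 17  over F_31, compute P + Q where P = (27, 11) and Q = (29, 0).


P != Q, so use the chord formula.
s = (y2 - y1) / (x2 - x1) = (20) / (2) mod 31 = 10
x3 = s^2 - x1 - x2 mod 31 = 10^2 - 27 - 29 = 13
y3 = s (x1 - x3) - y1 mod 31 = 10 * (27 - 13) - 11 = 5

P + Q = (13, 5)


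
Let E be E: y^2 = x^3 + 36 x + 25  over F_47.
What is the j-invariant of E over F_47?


Delta = -16(4 a^3 + 27 b^2) mod 47 = 35
-1728 * (4 a)^3 = -1728 * (4*36)^3 mod 47 = 15
j = 15 * 35^(-1) mod 47 = 34

j = 34 (mod 47)


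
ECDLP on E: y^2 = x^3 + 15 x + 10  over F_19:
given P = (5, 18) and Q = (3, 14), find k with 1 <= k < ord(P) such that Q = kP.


Enumerate multiples of P until we hit Q = (3, 14):
  1P = (5, 18)
  2P = (1, 11)
  3P = (3, 14)
Match found at i = 3.

k = 3


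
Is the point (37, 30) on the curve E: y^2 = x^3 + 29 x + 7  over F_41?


Check whether y^2 = x^3 + 29 x + 7 (mod 41) for (x, y) = (37, 30).
LHS: y^2 = 30^2 mod 41 = 39
RHS: x^3 + 29 x + 7 = 37^3 + 29*37 + 7 mod 41 = 32
LHS != RHS

No, not on the curve


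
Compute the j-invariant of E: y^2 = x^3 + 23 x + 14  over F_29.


Delta = -16(4 a^3 + 27 b^2) mod 29 = 28
-1728 * (4 a)^3 = -1728 * (4*23)^3 mod 29 = 21
j = 21 * 28^(-1) mod 29 = 8

j = 8 (mod 29)


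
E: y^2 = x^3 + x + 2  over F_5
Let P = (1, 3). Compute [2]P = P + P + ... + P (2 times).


k = 2 = 10_2 (binary, LSB first: 01)
Double-and-add from P = (1, 3):
  bit 0 = 0: acc unchanged = O
  bit 1 = 1: acc = O + (4, 0) = (4, 0)

2P = (4, 0)


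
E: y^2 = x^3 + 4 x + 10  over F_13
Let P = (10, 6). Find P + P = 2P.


Doubling: s = (3 x1^2 + a) / (2 y1)
s = (3*10^2 + 4) / (2*6) mod 13 = 8
x3 = s^2 - 2 x1 mod 13 = 8^2 - 2*10 = 5
y3 = s (x1 - x3) - y1 mod 13 = 8 * (10 - 5) - 6 = 8

2P = (5, 8)


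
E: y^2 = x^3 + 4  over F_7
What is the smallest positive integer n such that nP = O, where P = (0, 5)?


Compute successive multiples of P until we hit O:
  1P = (0, 5)
  2P = (0, 2)
  3P = O

ord(P) = 3


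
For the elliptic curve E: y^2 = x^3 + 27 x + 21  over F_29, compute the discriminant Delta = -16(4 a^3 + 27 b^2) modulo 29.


4 a^3 + 27 b^2 = 4*27^3 + 27*21^2 = 78732 + 11907 = 90639
Delta = -16 * (90639) = -1450224
Delta mod 29 = 8

Delta = 8 (mod 29)


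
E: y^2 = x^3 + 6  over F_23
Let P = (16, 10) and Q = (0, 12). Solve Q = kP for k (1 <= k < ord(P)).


Enumerate multiples of P until we hit Q = (0, 12):
  1P = (16, 10)
  2P = (0, 11)
  3P = (15, 0)
  4P = (0, 12)
Match found at i = 4.

k = 4


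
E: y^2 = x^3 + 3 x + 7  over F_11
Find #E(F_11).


For each x in F_11, count y with y^2 = x^3 + 3 x + 7 mod 11:
  x = 1: RHS = 0, y in [0]  -> 1 point(s)
  x = 5: RHS = 4, y in [2, 9]  -> 2 point(s)
  x = 8: RHS = 4, y in [2, 9]  -> 2 point(s)
  x = 9: RHS = 4, y in [2, 9]  -> 2 point(s)
  x = 10: RHS = 3, y in [5, 6]  -> 2 point(s)
Affine points: 9. Add the point at infinity: total = 10.

#E(F_11) = 10


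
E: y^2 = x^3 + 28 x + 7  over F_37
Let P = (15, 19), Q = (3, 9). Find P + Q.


P != Q, so use the chord formula.
s = (y2 - y1) / (x2 - x1) = (27) / (25) mod 37 = 7
x3 = s^2 - x1 - x2 mod 37 = 7^2 - 15 - 3 = 31
y3 = s (x1 - x3) - y1 mod 37 = 7 * (15 - 31) - 19 = 17

P + Q = (31, 17)


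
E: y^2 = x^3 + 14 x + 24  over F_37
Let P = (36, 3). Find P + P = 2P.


Doubling: s = (3 x1^2 + a) / (2 y1)
s = (3*36^2 + 14) / (2*3) mod 37 = 9
x3 = s^2 - 2 x1 mod 37 = 9^2 - 2*36 = 9
y3 = s (x1 - x3) - y1 mod 37 = 9 * (36 - 9) - 3 = 18

2P = (9, 18)


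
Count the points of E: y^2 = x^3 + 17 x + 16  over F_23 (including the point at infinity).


For each x in F_23, count y with y^2 = x^3 + 17 x + 16 mod 23:
  x = 0: RHS = 16, y in [4, 19]  -> 2 point(s)
  x = 2: RHS = 12, y in [9, 14]  -> 2 point(s)
  x = 3: RHS = 2, y in [5, 18]  -> 2 point(s)
  x = 6: RHS = 12, y in [9, 14]  -> 2 point(s)
  x = 7: RHS = 18, y in [8, 15]  -> 2 point(s)
  x = 9: RHS = 1, y in [1, 22]  -> 2 point(s)
  x = 10: RHS = 13, y in [6, 17]  -> 2 point(s)
  x = 11: RHS = 16, y in [4, 19]  -> 2 point(s)
  x = 12: RHS = 16, y in [4, 19]  -> 2 point(s)
  x = 14: RHS = 8, y in [10, 13]  -> 2 point(s)
  x = 15: RHS = 12, y in [9, 14]  -> 2 point(s)
  x = 18: RHS = 13, y in [6, 17]  -> 2 point(s)
Affine points: 24. Add the point at infinity: total = 25.

#E(F_23) = 25


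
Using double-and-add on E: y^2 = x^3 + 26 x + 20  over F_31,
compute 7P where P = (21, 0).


k = 7 = 111_2 (binary, LSB first: 111)
Double-and-add from P = (21, 0):
  bit 0 = 1: acc = O + (21, 0) = (21, 0)
  bit 1 = 1: acc = (21, 0) + O = (21, 0)
  bit 2 = 1: acc = (21, 0) + O = (21, 0)

7P = (21, 0)


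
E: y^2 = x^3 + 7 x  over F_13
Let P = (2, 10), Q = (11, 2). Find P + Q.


P != Q, so use the chord formula.
s = (y2 - y1) / (x2 - x1) = (5) / (9) mod 13 = 2
x3 = s^2 - x1 - x2 mod 13 = 2^2 - 2 - 11 = 4
y3 = s (x1 - x3) - y1 mod 13 = 2 * (2 - 4) - 10 = 12

P + Q = (4, 12)


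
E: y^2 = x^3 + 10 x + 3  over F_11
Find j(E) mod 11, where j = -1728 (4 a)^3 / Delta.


Delta = -16(4 a^3 + 27 b^2) mod 11 = 4
-1728 * (4 a)^3 = -1728 * (4*10)^3 mod 11 = 9
j = 9 * 4^(-1) mod 11 = 5

j = 5 (mod 11)


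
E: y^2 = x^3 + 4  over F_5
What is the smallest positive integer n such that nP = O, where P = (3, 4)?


Compute successive multiples of P until we hit O:
  1P = (3, 4)
  2P = (0, 3)
  3P = (1, 0)
  4P = (0, 2)
  5P = (3, 1)
  6P = O

ord(P) = 6


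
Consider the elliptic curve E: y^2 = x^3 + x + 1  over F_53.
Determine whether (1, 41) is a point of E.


Check whether y^2 = x^3 + 1 x + 1 (mod 53) for (x, y) = (1, 41).
LHS: y^2 = 41^2 mod 53 = 38
RHS: x^3 + 1 x + 1 = 1^3 + 1*1 + 1 mod 53 = 3
LHS != RHS

No, not on the curve


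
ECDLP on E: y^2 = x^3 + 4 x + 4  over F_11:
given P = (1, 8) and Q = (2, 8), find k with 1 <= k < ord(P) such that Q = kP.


Enumerate multiples of P until we hit Q = (2, 8):
  1P = (1, 8)
  2P = (7, 10)
  3P = (8, 8)
  4P = (2, 3)
  5P = (0, 9)
  6P = (0, 2)
  7P = (2, 8)
Match found at i = 7.

k = 7


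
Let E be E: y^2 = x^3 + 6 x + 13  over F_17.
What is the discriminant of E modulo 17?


4 a^3 + 27 b^2 = 4*6^3 + 27*13^2 = 864 + 4563 = 5427
Delta = -16 * (5427) = -86832
Delta mod 17 = 4

Delta = 4 (mod 17)


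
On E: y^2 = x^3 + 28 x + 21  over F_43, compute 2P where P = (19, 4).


Doubling: s = (3 x1^2 + a) / (2 y1)
s = (3*19^2 + 28) / (2*4) mod 43 = 26
x3 = s^2 - 2 x1 mod 43 = 26^2 - 2*19 = 36
y3 = s (x1 - x3) - y1 mod 43 = 26 * (19 - 36) - 4 = 27

2P = (36, 27)


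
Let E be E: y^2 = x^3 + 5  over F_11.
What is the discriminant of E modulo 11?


4 a^3 + 27 b^2 = 4*0^3 + 27*5^2 = 0 + 675 = 675
Delta = -16 * (675) = -10800
Delta mod 11 = 2

Delta = 2 (mod 11)


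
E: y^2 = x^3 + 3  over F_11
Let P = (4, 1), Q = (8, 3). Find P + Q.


P != Q, so use the chord formula.
s = (y2 - y1) / (x2 - x1) = (2) / (4) mod 11 = 6
x3 = s^2 - x1 - x2 mod 11 = 6^2 - 4 - 8 = 2
y3 = s (x1 - x3) - y1 mod 11 = 6 * (4 - 2) - 1 = 0

P + Q = (2, 0)


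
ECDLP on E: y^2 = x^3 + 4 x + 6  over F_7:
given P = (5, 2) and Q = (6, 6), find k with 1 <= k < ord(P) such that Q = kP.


Enumerate multiples of P until we hit Q = (6, 6):
  1P = (5, 2)
  2P = (6, 1)
  3P = (4, 4)
  4P = (2, 6)
  5P = (1, 2)
  6P = (1, 5)
  7P = (2, 1)
  8P = (4, 3)
  9P = (6, 6)
Match found at i = 9.

k = 9


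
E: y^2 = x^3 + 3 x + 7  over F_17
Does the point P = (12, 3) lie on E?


Check whether y^2 = x^3 + 3 x + 7 (mod 17) for (x, y) = (12, 3).
LHS: y^2 = 3^2 mod 17 = 9
RHS: x^3 + 3 x + 7 = 12^3 + 3*12 + 7 mod 17 = 3
LHS != RHS

No, not on the curve


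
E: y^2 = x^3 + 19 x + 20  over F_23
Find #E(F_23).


For each x in F_23, count y with y^2 = x^3 + 19 x + 20 mod 23:
  x = 3: RHS = 12, y in [9, 14]  -> 2 point(s)
  x = 7: RHS = 13, y in [6, 17]  -> 2 point(s)
  x = 9: RHS = 0, y in [0]  -> 1 point(s)
  x = 13: RHS = 3, y in [7, 16]  -> 2 point(s)
  x = 15: RHS = 0, y in [0]  -> 1 point(s)
  x = 16: RHS = 4, y in [2, 21]  -> 2 point(s)
  x = 17: RHS = 12, y in [9, 14]  -> 2 point(s)
  x = 19: RHS = 18, y in [8, 15]  -> 2 point(s)
  x = 22: RHS = 0, y in [0]  -> 1 point(s)
Affine points: 15. Add the point at infinity: total = 16.

#E(F_23) = 16


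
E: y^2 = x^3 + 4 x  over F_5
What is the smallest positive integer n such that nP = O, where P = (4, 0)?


Compute successive multiples of P until we hit O:
  1P = (4, 0)
  2P = O

ord(P) = 2


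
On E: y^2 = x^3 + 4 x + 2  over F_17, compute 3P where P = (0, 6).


k = 3 = 11_2 (binary, LSB first: 11)
Double-and-add from P = (0, 6):
  bit 0 = 1: acc = O + (0, 6) = (0, 6)
  bit 1 = 1: acc = (0, 6) + (2, 16) = (6, 15)

3P = (6, 15)


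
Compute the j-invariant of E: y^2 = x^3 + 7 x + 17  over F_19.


Delta = -16(4 a^3 + 27 b^2) mod 19 = 13
-1728 * (4 a)^3 = -1728 * (4*7)^3 mod 19 = 7
j = 7 * 13^(-1) mod 19 = 2

j = 2 (mod 19)


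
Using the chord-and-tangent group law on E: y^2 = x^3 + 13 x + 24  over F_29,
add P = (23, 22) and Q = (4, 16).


P != Q, so use the chord formula.
s = (y2 - y1) / (x2 - x1) = (23) / (10) mod 29 = 11
x3 = s^2 - x1 - x2 mod 29 = 11^2 - 23 - 4 = 7
y3 = s (x1 - x3) - y1 mod 29 = 11 * (23 - 7) - 22 = 9

P + Q = (7, 9)


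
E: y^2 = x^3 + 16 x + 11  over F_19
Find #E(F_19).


For each x in F_19, count y with y^2 = x^3 + 16 x + 11 mod 19:
  x = 0: RHS = 11, y in [7, 12]  -> 2 point(s)
  x = 1: RHS = 9, y in [3, 16]  -> 2 point(s)
  x = 4: RHS = 6, y in [5, 14]  -> 2 point(s)
  x = 5: RHS = 7, y in [8, 11]  -> 2 point(s)
  x = 6: RHS = 0, y in [0]  -> 1 point(s)
  x = 8: RHS = 5, y in [9, 10]  -> 2 point(s)
  x = 11: RHS = 17, y in [6, 13]  -> 2 point(s)
  x = 15: RHS = 16, y in [4, 15]  -> 2 point(s)
  x = 17: RHS = 9, y in [3, 16]  -> 2 point(s)
Affine points: 17. Add the point at infinity: total = 18.

#E(F_19) = 18


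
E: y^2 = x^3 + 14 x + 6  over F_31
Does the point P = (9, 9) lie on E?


Check whether y^2 = x^3 + 14 x + 6 (mod 31) for (x, y) = (9, 9).
LHS: y^2 = 9^2 mod 31 = 19
RHS: x^3 + 14 x + 6 = 9^3 + 14*9 + 6 mod 31 = 24
LHS != RHS

No, not on the curve


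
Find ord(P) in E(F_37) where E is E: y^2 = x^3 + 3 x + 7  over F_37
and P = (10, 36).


Compute successive multiples of P until we hit O:
  1P = (10, 36)
  2P = (20, 36)
  3P = (7, 1)
  4P = (4, 34)
  5P = (19, 35)
  6P = (24, 19)
  7P = (36, 22)
  8P = (18, 11)
  ... (continuing to 43P)
  43P = O

ord(P) = 43


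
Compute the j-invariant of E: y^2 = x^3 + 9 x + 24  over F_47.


Delta = -16(4 a^3 + 27 b^2) mod 47 = 1
-1728 * (4 a)^3 = -1728 * (4*9)^3 mod 47 = 23
j = 23 * 1^(-1) mod 47 = 23

j = 23 (mod 47)


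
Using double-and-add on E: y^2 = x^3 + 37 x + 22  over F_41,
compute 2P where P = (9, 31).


k = 2 = 10_2 (binary, LSB first: 01)
Double-and-add from P = (9, 31):
  bit 0 = 0: acc unchanged = O
  bit 1 = 1: acc = O + (14, 39) = (14, 39)

2P = (14, 39)


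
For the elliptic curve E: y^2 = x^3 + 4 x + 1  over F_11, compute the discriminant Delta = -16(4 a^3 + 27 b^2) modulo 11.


4 a^3 + 27 b^2 = 4*4^3 + 27*1^2 = 256 + 27 = 283
Delta = -16 * (283) = -4528
Delta mod 11 = 4

Delta = 4 (mod 11)


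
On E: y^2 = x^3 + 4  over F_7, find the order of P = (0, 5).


Compute successive multiples of P until we hit O:
  1P = (0, 5)
  2P = (0, 2)
  3P = O

ord(P) = 3


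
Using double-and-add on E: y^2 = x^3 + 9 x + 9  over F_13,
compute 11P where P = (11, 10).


k = 11 = 1011_2 (binary, LSB first: 1101)
Double-and-add from P = (11, 10):
  bit 0 = 1: acc = O + (11, 10) = (11, 10)
  bit 1 = 1: acc = (11, 10) + (0, 10) = (2, 3)
  bit 2 = 0: acc unchanged = (2, 3)
  bit 3 = 1: acc = (2, 3) + (5, 7) = (2, 10)

11P = (2, 10)


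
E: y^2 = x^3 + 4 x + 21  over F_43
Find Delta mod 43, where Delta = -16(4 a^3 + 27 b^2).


4 a^3 + 27 b^2 = 4*4^3 + 27*21^2 = 256 + 11907 = 12163
Delta = -16 * (12163) = -194608
Delta mod 43 = 10

Delta = 10 (mod 43)


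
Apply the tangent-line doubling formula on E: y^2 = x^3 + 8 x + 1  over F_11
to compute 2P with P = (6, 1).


Doubling: s = (3 x1^2 + a) / (2 y1)
s = (3*6^2 + 8) / (2*1) mod 11 = 3
x3 = s^2 - 2 x1 mod 11 = 3^2 - 2*6 = 8
y3 = s (x1 - x3) - y1 mod 11 = 3 * (6 - 8) - 1 = 4

2P = (8, 4)


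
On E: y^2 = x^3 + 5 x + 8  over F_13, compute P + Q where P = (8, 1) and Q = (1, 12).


P != Q, so use the chord formula.
s = (y2 - y1) / (x2 - x1) = (11) / (6) mod 13 = 4
x3 = s^2 - x1 - x2 mod 13 = 4^2 - 8 - 1 = 7
y3 = s (x1 - x3) - y1 mod 13 = 4 * (8 - 7) - 1 = 3

P + Q = (7, 3)


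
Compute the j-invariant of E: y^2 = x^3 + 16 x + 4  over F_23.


Delta = -16(4 a^3 + 27 b^2) mod 23 = 21
-1728 * (4 a)^3 = -1728 * (4*16)^3 mod 23 = 7
j = 7 * 21^(-1) mod 23 = 8

j = 8 (mod 23)


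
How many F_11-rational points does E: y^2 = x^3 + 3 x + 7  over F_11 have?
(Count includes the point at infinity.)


For each x in F_11, count y with y^2 = x^3 + 3 x + 7 mod 11:
  x = 1: RHS = 0, y in [0]  -> 1 point(s)
  x = 5: RHS = 4, y in [2, 9]  -> 2 point(s)
  x = 8: RHS = 4, y in [2, 9]  -> 2 point(s)
  x = 9: RHS = 4, y in [2, 9]  -> 2 point(s)
  x = 10: RHS = 3, y in [5, 6]  -> 2 point(s)
Affine points: 9. Add the point at infinity: total = 10.

#E(F_11) = 10


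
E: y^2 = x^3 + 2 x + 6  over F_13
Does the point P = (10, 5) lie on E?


Check whether y^2 = x^3 + 2 x + 6 (mod 13) for (x, y) = (10, 5).
LHS: y^2 = 5^2 mod 13 = 12
RHS: x^3 + 2 x + 6 = 10^3 + 2*10 + 6 mod 13 = 12
LHS = RHS

Yes, on the curve


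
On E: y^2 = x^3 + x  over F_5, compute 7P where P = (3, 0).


k = 7 = 111_2 (binary, LSB first: 111)
Double-and-add from P = (3, 0):
  bit 0 = 1: acc = O + (3, 0) = (3, 0)
  bit 1 = 1: acc = (3, 0) + O = (3, 0)
  bit 2 = 1: acc = (3, 0) + O = (3, 0)

7P = (3, 0)


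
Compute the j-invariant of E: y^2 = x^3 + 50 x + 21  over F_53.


Delta = -16(4 a^3 + 27 b^2) mod 53 = 2
-1728 * (4 a)^3 = -1728 * (4*50)^3 mod 53 = 17
j = 17 * 2^(-1) mod 53 = 35

j = 35 (mod 53)


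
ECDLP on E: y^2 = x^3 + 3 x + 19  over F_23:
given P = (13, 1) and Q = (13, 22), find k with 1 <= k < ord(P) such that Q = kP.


Enumerate multiples of P until we hit Q = (13, 22):
  1P = (13, 1)
  2P = (1, 0)
  3P = (13, 22)
Match found at i = 3.

k = 3


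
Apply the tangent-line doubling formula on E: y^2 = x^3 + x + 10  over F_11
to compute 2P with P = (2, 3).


Doubling: s = (3 x1^2 + a) / (2 y1)
s = (3*2^2 + 1) / (2*3) mod 11 = 4
x3 = s^2 - 2 x1 mod 11 = 4^2 - 2*2 = 1
y3 = s (x1 - x3) - y1 mod 11 = 4 * (2 - 1) - 3 = 1

2P = (1, 1)


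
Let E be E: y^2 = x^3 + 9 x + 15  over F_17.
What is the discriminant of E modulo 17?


4 a^3 + 27 b^2 = 4*9^3 + 27*15^2 = 2916 + 6075 = 8991
Delta = -16 * (8991) = -143856
Delta mod 17 = 15

Delta = 15 (mod 17)


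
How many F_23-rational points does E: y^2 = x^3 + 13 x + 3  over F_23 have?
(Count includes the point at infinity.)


For each x in F_23, count y with y^2 = x^3 + 13 x + 3 mod 23:
  x = 0: RHS = 3, y in [7, 16]  -> 2 point(s)
  x = 3: RHS = 0, y in [0]  -> 1 point(s)
  x = 4: RHS = 4, y in [2, 21]  -> 2 point(s)
  x = 5: RHS = 9, y in [3, 20]  -> 2 point(s)
  x = 7: RHS = 0, y in [0]  -> 1 point(s)
  x = 10: RHS = 6, y in [11, 12]  -> 2 point(s)
  x = 12: RHS = 1, y in [1, 22]  -> 2 point(s)
  x = 13: RHS = 0, y in [0]  -> 1 point(s)
  x = 14: RHS = 8, y in [10, 13]  -> 2 point(s)
  x = 15: RHS = 8, y in [10, 13]  -> 2 point(s)
  x = 16: RHS = 6, y in [11, 12]  -> 2 point(s)
  x = 17: RHS = 8, y in [10, 13]  -> 2 point(s)
  x = 19: RHS = 2, y in [5, 18]  -> 2 point(s)
  x = 20: RHS = 6, y in [11, 12]  -> 2 point(s)
  x = 22: RHS = 12, y in [9, 14]  -> 2 point(s)
Affine points: 27. Add the point at infinity: total = 28.

#E(F_23) = 28


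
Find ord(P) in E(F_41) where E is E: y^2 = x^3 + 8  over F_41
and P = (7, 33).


Compute successive multiples of P until we hit O:
  1P = (7, 33)
  2P = (19, 26)
  3P = (31, 22)
  4P = (2, 4)
  5P = (23, 30)
  6P = (16, 2)
  7P = (0, 34)
  8P = (29, 17)
  ... (continuing to 21P)
  21P = O

ord(P) = 21


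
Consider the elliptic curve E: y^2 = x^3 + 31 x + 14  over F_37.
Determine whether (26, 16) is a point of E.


Check whether y^2 = x^3 + 31 x + 14 (mod 37) for (x, y) = (26, 16).
LHS: y^2 = 16^2 mod 37 = 34
RHS: x^3 + 31 x + 14 = 26^3 + 31*26 + 14 mod 37 = 7
LHS != RHS

No, not on the curve


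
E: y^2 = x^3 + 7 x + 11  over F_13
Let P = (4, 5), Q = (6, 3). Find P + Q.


P != Q, so use the chord formula.
s = (y2 - y1) / (x2 - x1) = (11) / (2) mod 13 = 12
x3 = s^2 - x1 - x2 mod 13 = 12^2 - 4 - 6 = 4
y3 = s (x1 - x3) - y1 mod 13 = 12 * (4 - 4) - 5 = 8

P + Q = (4, 8)


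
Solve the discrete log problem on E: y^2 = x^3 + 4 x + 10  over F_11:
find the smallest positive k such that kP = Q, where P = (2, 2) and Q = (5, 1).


Enumerate multiples of P until we hit Q = (5, 1):
  1P = (2, 2)
  2P = (1, 2)
  3P = (8, 9)
  4P = (10, 7)
  5P = (3, 7)
  6P = (9, 7)
  7P = (5, 10)
  8P = (5, 1)
Match found at i = 8.

k = 8


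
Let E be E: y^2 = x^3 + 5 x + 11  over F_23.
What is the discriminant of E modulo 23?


4 a^3 + 27 b^2 = 4*5^3 + 27*11^2 = 500 + 3267 = 3767
Delta = -16 * (3767) = -60272
Delta mod 23 = 11

Delta = 11 (mod 23)


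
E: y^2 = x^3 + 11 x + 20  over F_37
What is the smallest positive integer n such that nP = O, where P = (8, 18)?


Compute successive multiples of P until we hit O:
  1P = (8, 18)
  2P = (12, 17)
  3P = (24, 23)
  4P = (9, 21)
  5P = (29, 30)
  6P = (26, 14)
  7P = (30, 28)
  8P = (20, 27)
  ... (continuing to 34P)
  34P = O

ord(P) = 34


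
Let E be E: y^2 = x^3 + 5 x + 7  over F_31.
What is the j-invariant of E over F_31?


Delta = -16(4 a^3 + 27 b^2) mod 31 = 3
-1728 * (4 a)^3 = -1728 * (4*5)^3 mod 31 = 16
j = 16 * 3^(-1) mod 31 = 26

j = 26 (mod 31)


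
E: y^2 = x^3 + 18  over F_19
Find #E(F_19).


For each x in F_19, count y with y^2 = x^3 + 0 x + 18 mod 19:
  x = 1: RHS = 0, y in [0]  -> 1 point(s)
  x = 2: RHS = 7, y in [8, 11]  -> 2 point(s)
  x = 3: RHS = 7, y in [8, 11]  -> 2 point(s)
  x = 4: RHS = 6, y in [5, 14]  -> 2 point(s)
  x = 6: RHS = 6, y in [5, 14]  -> 2 point(s)
  x = 7: RHS = 0, y in [0]  -> 1 point(s)
  x = 8: RHS = 17, y in [6, 13]  -> 2 point(s)
  x = 9: RHS = 6, y in [5, 14]  -> 2 point(s)
  x = 10: RHS = 11, y in [7, 12]  -> 2 point(s)
  x = 11: RHS = 0, y in [0]  -> 1 point(s)
  x = 12: RHS = 17, y in [6, 13]  -> 2 point(s)
  x = 13: RHS = 11, y in [7, 12]  -> 2 point(s)
  x = 14: RHS = 7, y in [8, 11]  -> 2 point(s)
  x = 15: RHS = 11, y in [7, 12]  -> 2 point(s)
  x = 18: RHS = 17, y in [6, 13]  -> 2 point(s)
Affine points: 27. Add the point at infinity: total = 28.

#E(F_19) = 28


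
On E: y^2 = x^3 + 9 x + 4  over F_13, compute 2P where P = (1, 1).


Doubling: s = (3 x1^2 + a) / (2 y1)
s = (3*1^2 + 9) / (2*1) mod 13 = 6
x3 = s^2 - 2 x1 mod 13 = 6^2 - 2*1 = 8
y3 = s (x1 - x3) - y1 mod 13 = 6 * (1 - 8) - 1 = 9

2P = (8, 9)


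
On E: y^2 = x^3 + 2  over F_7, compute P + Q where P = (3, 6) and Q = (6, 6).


P != Q, so use the chord formula.
s = (y2 - y1) / (x2 - x1) = (0) / (3) mod 7 = 0
x3 = s^2 - x1 - x2 mod 7 = 0^2 - 3 - 6 = 5
y3 = s (x1 - x3) - y1 mod 7 = 0 * (3 - 5) - 6 = 1

P + Q = (5, 1)


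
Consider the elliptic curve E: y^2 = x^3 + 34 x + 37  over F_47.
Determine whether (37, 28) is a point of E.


Check whether y^2 = x^3 + 34 x + 37 (mod 47) for (x, y) = (37, 28).
LHS: y^2 = 28^2 mod 47 = 32
RHS: x^3 + 34 x + 37 = 37^3 + 34*37 + 37 mod 47 = 13
LHS != RHS

No, not on the curve


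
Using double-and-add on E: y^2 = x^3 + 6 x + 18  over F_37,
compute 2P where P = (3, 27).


k = 2 = 10_2 (binary, LSB first: 01)
Double-and-add from P = (3, 27):
  bit 0 = 0: acc unchanged = O
  bit 1 = 1: acc = O + (34, 26) = (34, 26)

2P = (34, 26)


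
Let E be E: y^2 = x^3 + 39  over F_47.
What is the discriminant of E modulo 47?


4 a^3 + 27 b^2 = 4*0^3 + 27*39^2 = 0 + 41067 = 41067
Delta = -16 * (41067) = -657072
Delta mod 47 = 35

Delta = 35 (mod 47)


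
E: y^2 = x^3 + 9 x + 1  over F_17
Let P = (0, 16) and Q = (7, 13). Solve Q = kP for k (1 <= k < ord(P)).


Enumerate multiples of P until we hit Q = (7, 13):
  1P = (0, 16)
  2P = (16, 5)
  3P = (3, 2)
  4P = (15, 3)
  5P = (6, 13)
  6P = (7, 13)
Match found at i = 6.

k = 6


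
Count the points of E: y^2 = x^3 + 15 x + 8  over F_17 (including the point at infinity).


For each x in F_17, count y with y^2 = x^3 + 15 x + 8 mod 17:
  x = 0: RHS = 8, y in [5, 12]  -> 2 point(s)
  x = 4: RHS = 13, y in [8, 9]  -> 2 point(s)
  x = 5: RHS = 4, y in [2, 15]  -> 2 point(s)
  x = 6: RHS = 8, y in [5, 12]  -> 2 point(s)
  x = 10: RHS = 2, y in [6, 11]  -> 2 point(s)
  x = 11: RHS = 8, y in [5, 12]  -> 2 point(s)
  x = 14: RHS = 4, y in [2, 15]  -> 2 point(s)
  x = 15: RHS = 4, y in [2, 15]  -> 2 point(s)
  x = 16: RHS = 9, y in [3, 14]  -> 2 point(s)
Affine points: 18. Add the point at infinity: total = 19.

#E(F_17) = 19


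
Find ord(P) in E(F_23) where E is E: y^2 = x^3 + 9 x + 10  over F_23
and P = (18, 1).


Compute successive multiples of P until we hit O:
  1P = (18, 1)
  2P = (3, 8)
  3P = (6, 21)
  4P = (12, 12)
  5P = (20, 18)
  6P = (17, 19)
  7P = (13, 1)
  8P = (15, 22)
  ... (continuing to 28P)
  28P = O

ord(P) = 28


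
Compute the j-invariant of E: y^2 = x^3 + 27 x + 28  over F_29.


Delta = -16(4 a^3 + 27 b^2) mod 29 = 22
-1728 * (4 a)^3 = -1728 * (4*27)^3 mod 29 = 4
j = 4 * 22^(-1) mod 29 = 16

j = 16 (mod 29)


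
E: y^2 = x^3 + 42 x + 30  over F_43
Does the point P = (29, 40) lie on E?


Check whether y^2 = x^3 + 42 x + 30 (mod 43) for (x, y) = (29, 40).
LHS: y^2 = 40^2 mod 43 = 9
RHS: x^3 + 42 x + 30 = 29^3 + 42*29 + 30 mod 43 = 9
LHS = RHS

Yes, on the curve


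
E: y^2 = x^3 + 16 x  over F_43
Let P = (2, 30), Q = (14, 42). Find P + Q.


P != Q, so use the chord formula.
s = (y2 - y1) / (x2 - x1) = (12) / (12) mod 43 = 1
x3 = s^2 - x1 - x2 mod 43 = 1^2 - 2 - 14 = 28
y3 = s (x1 - x3) - y1 mod 43 = 1 * (2 - 28) - 30 = 30

P + Q = (28, 30)


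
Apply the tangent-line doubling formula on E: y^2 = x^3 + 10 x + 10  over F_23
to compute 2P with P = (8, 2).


Doubling: s = (3 x1^2 + a) / (2 y1)
s = (3*8^2 + 10) / (2*2) mod 23 = 16
x3 = s^2 - 2 x1 mod 23 = 16^2 - 2*8 = 10
y3 = s (x1 - x3) - y1 mod 23 = 16 * (8 - 10) - 2 = 12

2P = (10, 12)


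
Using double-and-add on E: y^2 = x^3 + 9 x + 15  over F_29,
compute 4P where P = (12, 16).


k = 4 = 100_2 (binary, LSB first: 001)
Double-and-add from P = (12, 16):
  bit 0 = 0: acc unchanged = O
  bit 1 = 0: acc unchanged = O
  bit 2 = 1: acc = O + (12, 13) = (12, 13)

4P = (12, 13)


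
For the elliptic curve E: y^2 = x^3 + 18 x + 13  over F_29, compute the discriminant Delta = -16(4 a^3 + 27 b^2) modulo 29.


4 a^3 + 27 b^2 = 4*18^3 + 27*13^2 = 23328 + 4563 = 27891
Delta = -16 * (27891) = -446256
Delta mod 29 = 25

Delta = 25 (mod 29)


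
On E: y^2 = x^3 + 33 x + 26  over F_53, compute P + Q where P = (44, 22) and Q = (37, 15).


P != Q, so use the chord formula.
s = (y2 - y1) / (x2 - x1) = (46) / (46) mod 53 = 1
x3 = s^2 - x1 - x2 mod 53 = 1^2 - 44 - 37 = 26
y3 = s (x1 - x3) - y1 mod 53 = 1 * (44 - 26) - 22 = 49

P + Q = (26, 49)


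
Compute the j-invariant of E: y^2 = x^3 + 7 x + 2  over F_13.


Delta = -16(4 a^3 + 27 b^2) mod 13 = 6
-1728 * (4 a)^3 = -1728 * (4*7)^3 mod 13 = 8
j = 8 * 6^(-1) mod 13 = 10

j = 10 (mod 13)


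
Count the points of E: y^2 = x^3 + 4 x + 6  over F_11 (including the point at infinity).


For each x in F_11, count y with y^2 = x^3 + 4 x + 6 mod 11:
  x = 1: RHS = 0, y in [0]  -> 1 point(s)
  x = 2: RHS = 0, y in [0]  -> 1 point(s)
  x = 3: RHS = 1, y in [1, 10]  -> 2 point(s)
  x = 4: RHS = 9, y in [3, 8]  -> 2 point(s)
  x = 6: RHS = 4, y in [2, 9]  -> 2 point(s)
  x = 7: RHS = 3, y in [5, 6]  -> 2 point(s)
  x = 8: RHS = 0, y in [0]  -> 1 point(s)
  x = 9: RHS = 1, y in [1, 10]  -> 2 point(s)
  x = 10: RHS = 1, y in [1, 10]  -> 2 point(s)
Affine points: 15. Add the point at infinity: total = 16.

#E(F_11) = 16


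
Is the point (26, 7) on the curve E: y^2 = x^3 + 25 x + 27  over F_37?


Check whether y^2 = x^3 + 25 x + 27 (mod 37) for (x, y) = (26, 7).
LHS: y^2 = 7^2 mod 37 = 12
RHS: x^3 + 25 x + 27 = 26^3 + 25*26 + 27 mod 37 = 12
LHS = RHS

Yes, on the curve


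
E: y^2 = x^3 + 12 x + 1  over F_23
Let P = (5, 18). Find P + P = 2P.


Doubling: s = (3 x1^2 + a) / (2 y1)
s = (3*5^2 + 12) / (2*18) mod 23 = 12
x3 = s^2 - 2 x1 mod 23 = 12^2 - 2*5 = 19
y3 = s (x1 - x3) - y1 mod 23 = 12 * (5 - 19) - 18 = 21

2P = (19, 21)


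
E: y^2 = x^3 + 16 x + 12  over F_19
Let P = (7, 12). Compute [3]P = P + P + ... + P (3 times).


k = 3 = 11_2 (binary, LSB first: 11)
Double-and-add from P = (7, 12):
  bit 0 = 1: acc = O + (7, 12) = (7, 12)
  bit 1 = 1: acc = (7, 12) + (3, 12) = (9, 7)

3P = (9, 7)


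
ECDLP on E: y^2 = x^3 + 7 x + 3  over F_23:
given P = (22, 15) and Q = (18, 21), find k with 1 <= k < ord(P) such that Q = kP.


Enumerate multiples of P until we hit Q = (18, 21):
  1P = (22, 15)
  2P = (20, 1)
  3P = (7, 21)
  4P = (19, 16)
  5P = (0, 16)
  6P = (2, 5)
  7P = (5, 5)
  8P = (9, 17)
  9P = (4, 7)
  10P = (6, 10)
  11P = (11, 10)
  12P = (21, 21)
  13P = (16, 18)
  14P = (14, 4)
  15P = (18, 2)
  16P = (18, 21)
Match found at i = 16.

k = 16


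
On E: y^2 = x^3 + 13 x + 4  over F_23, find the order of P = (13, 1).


Compute successive multiples of P until we hit O:
  1P = (13, 1)
  2P = (0, 21)
  3P = (14, 20)
  4P = (12, 18)
  5P = (11, 11)
  6P = (1, 8)
  7P = (21, 19)
  8P = (7, 1)
  ... (continuing to 27P)
  27P = O

ord(P) = 27


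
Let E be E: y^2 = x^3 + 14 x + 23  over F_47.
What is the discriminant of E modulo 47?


4 a^3 + 27 b^2 = 4*14^3 + 27*23^2 = 10976 + 14283 = 25259
Delta = -16 * (25259) = -404144
Delta mod 47 = 9

Delta = 9 (mod 47)


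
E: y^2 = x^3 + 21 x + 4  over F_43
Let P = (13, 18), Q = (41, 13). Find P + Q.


P != Q, so use the chord formula.
s = (y2 - y1) / (x2 - x1) = (38) / (28) mod 43 = 29
x3 = s^2 - x1 - x2 mod 43 = 29^2 - 13 - 41 = 13
y3 = s (x1 - x3) - y1 mod 43 = 29 * (13 - 13) - 18 = 25

P + Q = (13, 25)


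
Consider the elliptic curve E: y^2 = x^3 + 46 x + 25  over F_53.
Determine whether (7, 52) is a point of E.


Check whether y^2 = x^3 + 46 x + 25 (mod 53) for (x, y) = (7, 52).
LHS: y^2 = 52^2 mod 53 = 1
RHS: x^3 + 46 x + 25 = 7^3 + 46*7 + 25 mod 53 = 1
LHS = RHS

Yes, on the curve


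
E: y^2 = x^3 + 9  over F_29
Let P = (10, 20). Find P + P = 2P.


Doubling: s = (3 x1^2 + a) / (2 y1)
s = (3*10^2 + 0) / (2*20) mod 29 = 22
x3 = s^2 - 2 x1 mod 29 = 22^2 - 2*10 = 0
y3 = s (x1 - x3) - y1 mod 29 = 22 * (10 - 0) - 20 = 26

2P = (0, 26)


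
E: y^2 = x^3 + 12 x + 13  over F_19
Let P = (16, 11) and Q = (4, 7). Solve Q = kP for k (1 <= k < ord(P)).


Enumerate multiples of P until we hit Q = (4, 7):
  1P = (16, 11)
  2P = (4, 12)
  3P = (6, 4)
  4P = (3, 0)
  5P = (6, 15)
  6P = (4, 7)
Match found at i = 6.

k = 6


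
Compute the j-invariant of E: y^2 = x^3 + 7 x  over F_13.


Delta = -16(4 a^3 + 27 b^2) mod 13 = 5
-1728 * (4 a)^3 = -1728 * (4*7)^3 mod 13 = 8
j = 8 * 5^(-1) mod 13 = 12

j = 12 (mod 13)


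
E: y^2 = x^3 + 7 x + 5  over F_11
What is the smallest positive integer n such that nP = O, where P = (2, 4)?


Compute successive multiples of P until we hit O:
  1P = (2, 4)
  2P = (8, 1)
  3P = (4, 8)
  4P = (9, 4)
  5P = (0, 7)
  6P = (3, 3)
  7P = (7, 1)
  8P = (5, 0)
  ... (continuing to 16P)
  16P = O

ord(P) = 16


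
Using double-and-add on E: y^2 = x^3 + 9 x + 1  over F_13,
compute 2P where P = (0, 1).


k = 2 = 10_2 (binary, LSB first: 01)
Double-and-add from P = (0, 1):
  bit 0 = 0: acc unchanged = O
  bit 1 = 1: acc = O + (4, 7) = (4, 7)

2P = (4, 7)


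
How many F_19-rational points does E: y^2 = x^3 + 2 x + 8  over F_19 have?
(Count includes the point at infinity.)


For each x in F_19, count y with y^2 = x^3 + 2 x + 8 mod 19:
  x = 1: RHS = 11, y in [7, 12]  -> 2 point(s)
  x = 2: RHS = 1, y in [1, 18]  -> 2 point(s)
  x = 4: RHS = 4, y in [2, 17]  -> 2 point(s)
  x = 7: RHS = 4, y in [2, 17]  -> 2 point(s)
  x = 8: RHS = 4, y in [2, 17]  -> 2 point(s)
  x = 14: RHS = 6, y in [5, 14]  -> 2 point(s)
  x = 18: RHS = 5, y in [9, 10]  -> 2 point(s)
Affine points: 14. Add the point at infinity: total = 15.

#E(F_19) = 15
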